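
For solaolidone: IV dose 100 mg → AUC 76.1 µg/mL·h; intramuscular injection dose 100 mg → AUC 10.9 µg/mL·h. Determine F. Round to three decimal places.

F = (AUC_ev / D_ev) / (AUC_iv / D_iv)
  = (10.9/100) / (76.1/100)
  = 0.109 / 0.761 = 0.1432

F = 0.143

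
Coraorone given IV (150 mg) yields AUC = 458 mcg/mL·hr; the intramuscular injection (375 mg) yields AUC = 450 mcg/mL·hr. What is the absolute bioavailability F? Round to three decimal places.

F = 0.393

F = (AUC_ev / D_ev) / (AUC_iv / D_iv)
  = (450/375) / (458/150)
  = 1.2 / 3.05333 = 0.3930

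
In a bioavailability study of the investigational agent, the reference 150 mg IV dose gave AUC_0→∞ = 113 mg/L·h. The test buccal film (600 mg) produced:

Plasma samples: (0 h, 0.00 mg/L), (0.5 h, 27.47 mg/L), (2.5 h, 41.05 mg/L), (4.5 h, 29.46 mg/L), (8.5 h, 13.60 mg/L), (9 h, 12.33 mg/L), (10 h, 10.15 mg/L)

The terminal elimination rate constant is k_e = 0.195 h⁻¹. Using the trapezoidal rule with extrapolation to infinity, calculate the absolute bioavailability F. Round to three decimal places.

Trapezoidal AUC_0→10 (buccal film):
  [0→0.5]: (0.00+27.47)/2 × 0.5 = 6.8675
  [0.5→2.5]: (27.47+41.05)/2 × 2 = 68.52
  [2.5→4.5]: (41.05+29.46)/2 × 2 = 70.51
  [4.5→8.5]: (29.46+13.60)/2 × 4 = 86.12
  [8.5→9]: (13.60+12.33)/2 × 0.5 = 6.4825
  [9→10]: (12.33+10.15)/2 × 1 = 11.24
  Sum = 249.74 mg/L·h
Tail: C_last/k_e = 10.15/0.195 = 52.051
AUC_0→∞ (buccal film) = 249.74 + 52.051 = 301.791 mg/L·h
F = (AUC_ev/D_ev)/(AUC_iv/D_iv) = (301.791/600)/(113/150) = 0.502985/0.753333 = 0.6677

F = 0.668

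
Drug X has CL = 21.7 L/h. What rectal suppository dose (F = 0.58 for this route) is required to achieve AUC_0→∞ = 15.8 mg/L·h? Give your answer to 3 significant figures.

Dose = 591 mg

Dose = CL × AUC_0→∞ / F
     = 21.7 × 15.8 / 0.58 = 591.138 mg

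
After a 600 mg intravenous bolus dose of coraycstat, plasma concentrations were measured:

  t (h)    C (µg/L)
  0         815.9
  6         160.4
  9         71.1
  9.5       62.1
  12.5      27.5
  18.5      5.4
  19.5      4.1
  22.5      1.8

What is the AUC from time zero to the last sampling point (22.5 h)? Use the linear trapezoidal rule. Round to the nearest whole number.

AUC = 3556 µg/L·h

Trapezoidal AUC_0→22.5:
  [0→6]: (815.9+160.4)/2 × 6 = 2928.9
  [6→9]: (160.4+71.1)/2 × 3 = 347.25
  [9→9.5]: (71.1+62.1)/2 × 0.5 = 33.3
  [9.5→12.5]: (62.1+27.5)/2 × 3 = 134.4
  [12.5→18.5]: (27.5+5.4)/2 × 6 = 98.7
  [18.5→19.5]: (5.4+4.1)/2 × 1 = 4.75
  [19.5→22.5]: (4.1+1.8)/2 × 3 = 8.85
  Sum = 3556.15 µg/L·h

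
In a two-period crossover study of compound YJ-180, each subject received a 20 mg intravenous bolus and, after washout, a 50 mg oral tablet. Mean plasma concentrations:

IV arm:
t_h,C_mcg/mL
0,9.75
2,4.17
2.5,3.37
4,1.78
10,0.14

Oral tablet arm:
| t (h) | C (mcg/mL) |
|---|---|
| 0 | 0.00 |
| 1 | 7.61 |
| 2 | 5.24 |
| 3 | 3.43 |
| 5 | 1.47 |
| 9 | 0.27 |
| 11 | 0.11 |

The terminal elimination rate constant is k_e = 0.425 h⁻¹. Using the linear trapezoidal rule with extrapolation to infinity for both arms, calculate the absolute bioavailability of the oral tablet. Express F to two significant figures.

F = 0.37

Trapezoidal AUC_0→10 (IV):
  [0→2]: (9.75+4.17)/2 × 2 = 13.92
  [2→2.5]: (4.17+3.37)/2 × 0.5 = 1.885
  [2.5→4]: (3.37+1.78)/2 × 1.5 = 3.8625
  [4→10]: (1.78+0.14)/2 × 6 = 5.76
  Sum = 25.4275 mcg/mL·h
IV tail: 0.14/0.425 = 0.329; AUC_iv,0→∞ = 25.4275 + 0.329 = 25.7565 mcg/mL·h
Trapezoidal AUC_0→11 (oral tablet):
  [0→1]: (0.00+7.61)/2 × 1 = 3.805
  [1→2]: (7.61+5.24)/2 × 1 = 6.425
  [2→3]: (5.24+3.43)/2 × 1 = 4.335
  [3→5]: (3.43+1.47)/2 × 2 = 4.9
  [5→9]: (1.47+0.27)/2 × 4 = 3.48
  [9→11]: (0.27+0.11)/2 × 2 = 0.38
  Sum = 23.325 mcg/mL·h
oral tablet tail: 0.11/0.425 = 0.259; AUC_ev,0→∞ = 23.325 + 0.259 = 23.584 mcg/mL·h
F = (AUC_ev/D_ev)/(AUC_iv/D_iv) = (23.584/50)/(25.7565/20) = 0.47168/1.287825 = 0.3663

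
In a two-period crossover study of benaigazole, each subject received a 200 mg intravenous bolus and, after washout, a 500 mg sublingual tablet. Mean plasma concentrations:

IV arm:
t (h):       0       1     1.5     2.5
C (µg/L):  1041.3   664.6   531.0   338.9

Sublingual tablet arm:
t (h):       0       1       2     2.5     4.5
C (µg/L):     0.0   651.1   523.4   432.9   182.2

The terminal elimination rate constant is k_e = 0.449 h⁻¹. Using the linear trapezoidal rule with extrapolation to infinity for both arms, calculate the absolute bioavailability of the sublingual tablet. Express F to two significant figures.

Trapezoidal AUC_0→2.5 (IV):
  [0→1]: (1041.3+664.6)/2 × 1 = 852.95
  [1→1.5]: (664.6+531.0)/2 × 0.5 = 298.9
  [1.5→2.5]: (531.0+338.9)/2 × 1 = 434.95
  Sum = 1586.8 µg/L·h
IV tail: 338.9/0.449 = 754.788; AUC_iv,0→∞ = 1586.8 + 754.788 = 2341.588 µg/L·h
Trapezoidal AUC_0→4.5 (sublingual tablet):
  [0→1]: (0.0+651.1)/2 × 1 = 325.55
  [1→2]: (651.1+523.4)/2 × 1 = 587.25
  [2→2.5]: (523.4+432.9)/2 × 0.5 = 239.075
  [2.5→4.5]: (432.9+182.2)/2 × 2 = 615.1
  Sum = 1766.975 µg/L·h
sublingual tablet tail: 182.2/0.449 = 405.791; AUC_ev,0→∞ = 1766.975 + 405.791 = 2172.766 µg/L·h
F = (AUC_ev/D_ev)/(AUC_iv/D_iv) = (2172.766/500)/(2341.588/200) = 4.345532/11.70794 = 0.3712

F = 0.37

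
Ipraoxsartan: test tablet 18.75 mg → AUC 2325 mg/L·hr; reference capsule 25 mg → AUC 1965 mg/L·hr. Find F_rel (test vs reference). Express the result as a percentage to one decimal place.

F_rel = 157.8%

F_rel = (AUC_test/D_test) / (AUC_ref/D_ref)
      = (2325/18.75) / (1965/25)
      = 124 / 78.6 = 1.5776 = 157.76%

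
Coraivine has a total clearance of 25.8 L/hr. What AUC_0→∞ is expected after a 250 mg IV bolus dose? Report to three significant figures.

AUC_0→∞ = Dose_iv / CL
        = 250 / 25.8 = 9.68992 mg/L·hr

AUC = 9.69 mg/L·hr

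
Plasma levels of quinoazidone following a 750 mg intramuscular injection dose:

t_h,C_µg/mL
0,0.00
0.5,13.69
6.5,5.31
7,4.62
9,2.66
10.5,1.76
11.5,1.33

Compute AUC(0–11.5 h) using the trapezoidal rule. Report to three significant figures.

AUC = 75.0 µg/mL·h

Trapezoidal AUC_0→11.5:
  [0→0.5]: (0.00+13.69)/2 × 0.5 = 3.4225
  [0.5→6.5]: (13.69+5.31)/2 × 6 = 57.0
  [6.5→7]: (5.31+4.62)/2 × 0.5 = 2.4825
  [7→9]: (4.62+2.66)/2 × 2 = 7.28
  [9→10.5]: (2.66+1.76)/2 × 1.5 = 3.315
  [10.5→11.5]: (1.76+1.33)/2 × 1 = 1.545
  Sum = 75.045 µg/mL·h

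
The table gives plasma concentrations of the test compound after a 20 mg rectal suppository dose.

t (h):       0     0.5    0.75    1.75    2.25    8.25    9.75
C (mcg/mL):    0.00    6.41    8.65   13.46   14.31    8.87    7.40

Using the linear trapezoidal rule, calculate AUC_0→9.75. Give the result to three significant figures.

AUC = 103 mcg/mL·h

Trapezoidal AUC_0→9.75:
  [0→0.5]: (0.00+6.41)/2 × 0.5 = 1.6025
  [0.5→0.75]: (6.41+8.65)/2 × 0.25 = 1.8825
  [0.75→1.75]: (8.65+13.46)/2 × 1 = 11.055
  [1.75→2.25]: (13.46+14.31)/2 × 0.5 = 6.9425
  [2.25→8.25]: (14.31+8.87)/2 × 6 = 69.54
  [8.25→9.75]: (8.87+7.40)/2 × 1.5 = 12.2025
  Sum = 103.225 mcg/mL·h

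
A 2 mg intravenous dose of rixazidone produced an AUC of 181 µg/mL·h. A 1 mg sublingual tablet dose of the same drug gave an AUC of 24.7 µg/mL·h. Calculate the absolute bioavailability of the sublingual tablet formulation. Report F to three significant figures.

F = (AUC_ev / D_ev) / (AUC_iv / D_iv)
  = (24.7/1) / (181/2)
  = 24.7 / 90.5 = 0.2729

F = 0.273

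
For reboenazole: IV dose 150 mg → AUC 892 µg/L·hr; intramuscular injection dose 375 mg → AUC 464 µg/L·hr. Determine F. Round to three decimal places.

F = 0.208

F = (AUC_ev / D_ev) / (AUC_iv / D_iv)
  = (464/375) / (892/150)
  = 1.23733 / 5.94667 = 0.2081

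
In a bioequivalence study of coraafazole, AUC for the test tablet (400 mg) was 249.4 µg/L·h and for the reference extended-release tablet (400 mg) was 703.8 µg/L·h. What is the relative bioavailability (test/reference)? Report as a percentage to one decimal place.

F_rel = (AUC_test/D_test) / (AUC_ref/D_ref)
      = (249.4/400) / (703.8/400)
      = 0.6235 / 1.7595 = 0.3544 = 35.44%

F_rel = 35.4%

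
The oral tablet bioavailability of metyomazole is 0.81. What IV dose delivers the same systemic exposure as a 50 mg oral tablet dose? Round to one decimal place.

D_iv = 40.5 mg

Systemic exposure from an extravascular dose = F × D_ev, so the equivalent IV dose is F × D_ev.
D_iv = F × D_ev = 0.81 × 50 = 40.5 mg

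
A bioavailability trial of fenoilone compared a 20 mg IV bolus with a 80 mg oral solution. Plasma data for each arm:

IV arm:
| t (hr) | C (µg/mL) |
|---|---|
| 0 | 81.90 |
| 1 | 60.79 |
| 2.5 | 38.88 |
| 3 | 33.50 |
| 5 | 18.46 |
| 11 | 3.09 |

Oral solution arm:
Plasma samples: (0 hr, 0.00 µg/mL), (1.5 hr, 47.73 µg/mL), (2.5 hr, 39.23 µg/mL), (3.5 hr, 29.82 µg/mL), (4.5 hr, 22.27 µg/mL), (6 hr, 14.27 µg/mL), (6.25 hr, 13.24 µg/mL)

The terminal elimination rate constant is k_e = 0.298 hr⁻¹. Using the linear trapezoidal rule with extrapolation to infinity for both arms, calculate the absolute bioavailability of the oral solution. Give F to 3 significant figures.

Trapezoidal AUC_0→11 (IV):
  [0→1]: (81.90+60.79)/2 × 1 = 71.345
  [1→2.5]: (60.79+38.88)/2 × 1.5 = 74.7525
  [2.5→3]: (38.88+33.50)/2 × 0.5 = 18.095
  [3→5]: (33.50+18.46)/2 × 2 = 51.96
  [5→11]: (18.46+3.09)/2 × 6 = 64.65
  Sum = 280.8025 µg/mL·hr
IV tail: 3.09/0.298 = 10.369; AUC_iv,0→∞ = 280.8025 + 10.369 = 291.1715 µg/mL·hr
Trapezoidal AUC_0→6.25 (oral solution):
  [0→1.5]: (0.00+47.73)/2 × 1.5 = 35.7975
  [1.5→2.5]: (47.73+39.23)/2 × 1 = 43.48
  [2.5→3.5]: (39.23+29.82)/2 × 1 = 34.525
  [3.5→4.5]: (29.82+22.27)/2 × 1 = 26.045
  [4.5→6]: (22.27+14.27)/2 × 1.5 = 27.405
  [6→6.25]: (14.27+13.24)/2 × 0.25 = 3.43875
  Sum = 170.69125 µg/mL·hr
oral solution tail: 13.24/0.298 = 44.430; AUC_ev,0→∞ = 170.69125 + 44.430 = 215.12125 µg/mL·hr
F = (AUC_ev/D_ev)/(AUC_iv/D_iv) = (215.12125/80)/(291.1715/20) = 2.68902/14.558575 = 0.1847

F = 0.185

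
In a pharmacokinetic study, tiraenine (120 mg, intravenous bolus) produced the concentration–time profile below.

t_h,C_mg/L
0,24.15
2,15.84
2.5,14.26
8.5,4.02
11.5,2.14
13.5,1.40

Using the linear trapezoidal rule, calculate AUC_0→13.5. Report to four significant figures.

Trapezoidal AUC_0→13.5:
  [0→2]: (24.15+15.84)/2 × 2 = 39.99
  [2→2.5]: (15.84+14.26)/2 × 0.5 = 7.525
  [2.5→8.5]: (14.26+4.02)/2 × 6 = 54.84
  [8.5→11.5]: (4.02+2.14)/2 × 3 = 9.24
  [11.5→13.5]: (2.14+1.40)/2 × 2 = 3.54
  Sum = 115.135 mg/L·h

AUC = 115.1 mg/L·h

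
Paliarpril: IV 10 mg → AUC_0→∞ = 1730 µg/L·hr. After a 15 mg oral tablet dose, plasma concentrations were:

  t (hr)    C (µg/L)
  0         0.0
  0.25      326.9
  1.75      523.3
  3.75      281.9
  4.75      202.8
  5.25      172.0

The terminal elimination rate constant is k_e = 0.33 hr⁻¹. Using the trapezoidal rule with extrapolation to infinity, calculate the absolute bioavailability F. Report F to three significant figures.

F = 0.902

Trapezoidal AUC_0→5.25 (oral tablet):
  [0→0.25]: (0.0+326.9)/2 × 0.25 = 40.8625
  [0.25→1.75]: (326.9+523.3)/2 × 1.5 = 637.65
  [1.75→3.75]: (523.3+281.9)/2 × 2 = 805.2
  [3.75→4.75]: (281.9+202.8)/2 × 1 = 242.35
  [4.75→5.25]: (202.8+172.0)/2 × 0.5 = 93.7
  Sum = 1819.7625 µg/L·hr
Tail: C_last/k_e = 172.0/0.33 = 521.212
AUC_0→∞ (oral tablet) = 1819.7625 + 521.212 = 2340.9745 µg/L·hr
F = (AUC_ev/D_ev)/(AUC_iv/D_iv) = (2340.9745/15)/(1730/10) = 156.065/173 = 0.9021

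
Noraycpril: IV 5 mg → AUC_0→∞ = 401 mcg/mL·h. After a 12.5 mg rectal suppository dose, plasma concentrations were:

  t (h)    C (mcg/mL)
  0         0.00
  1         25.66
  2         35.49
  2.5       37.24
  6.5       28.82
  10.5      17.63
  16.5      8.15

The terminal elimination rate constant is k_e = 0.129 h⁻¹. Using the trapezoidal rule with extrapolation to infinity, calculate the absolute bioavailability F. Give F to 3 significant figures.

Trapezoidal AUC_0→16.5 (rectal suppository):
  [0→1]: (0.00+25.66)/2 × 1 = 12.83
  [1→2]: (25.66+35.49)/2 × 1 = 30.575
  [2→2.5]: (35.49+37.24)/2 × 0.5 = 18.1825
  [2.5→6.5]: (37.24+28.82)/2 × 4 = 132.12
  [6.5→10.5]: (28.82+17.63)/2 × 4 = 92.9
  [10.5→16.5]: (17.63+8.15)/2 × 6 = 77.34
  Sum = 363.9475 mcg/mL·h
Tail: C_last/k_e = 8.15/0.129 = 63.178
AUC_0→∞ (rectal suppository) = 363.9475 + 63.178 = 427.1255 mcg/mL·h
F = (AUC_ev/D_ev)/(AUC_iv/D_iv) = (427.1255/12.5)/(401/5) = 34.17004/80.2 = 0.4261

F = 0.426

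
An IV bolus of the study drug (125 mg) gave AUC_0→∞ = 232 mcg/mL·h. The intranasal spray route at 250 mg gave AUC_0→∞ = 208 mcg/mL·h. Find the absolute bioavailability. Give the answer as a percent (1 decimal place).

F = 44.8%

F = (AUC_ev / D_ev) / (AUC_iv / D_iv)
  = (208/250) / (232/125)
  = 0.832 / 1.856 = 0.4483
  = 44.83%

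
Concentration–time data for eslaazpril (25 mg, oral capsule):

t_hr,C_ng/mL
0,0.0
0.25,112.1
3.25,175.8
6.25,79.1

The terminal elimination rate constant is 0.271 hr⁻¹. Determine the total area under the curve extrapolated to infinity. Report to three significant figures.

Trapezoidal AUC_0→6.25:
  [0→0.25]: (0.0+112.1)/2 × 0.25 = 14.0125
  [0.25→3.25]: (112.1+175.8)/2 × 3 = 431.85
  [3.25→6.25]: (175.8+79.1)/2 × 3 = 382.35
  Sum = 828.2125 ng/mL·hr
Extrapolated tail: C_last / k_e = 79.1 / 0.271 = 291.882
AUC_0→∞ = 828.2125 + 291.882 = 1120.0945 ng/mL·hr

AUC = 1120 ng/mL·hr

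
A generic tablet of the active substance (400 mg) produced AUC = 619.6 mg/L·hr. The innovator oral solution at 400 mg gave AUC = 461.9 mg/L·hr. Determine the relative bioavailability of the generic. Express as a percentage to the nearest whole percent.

F_rel = 134%

F_rel = (AUC_test/D_test) / (AUC_ref/D_ref)
      = (619.6/400) / (461.9/400)
      = 1.549 / 1.15475 = 1.3414 = 134.14%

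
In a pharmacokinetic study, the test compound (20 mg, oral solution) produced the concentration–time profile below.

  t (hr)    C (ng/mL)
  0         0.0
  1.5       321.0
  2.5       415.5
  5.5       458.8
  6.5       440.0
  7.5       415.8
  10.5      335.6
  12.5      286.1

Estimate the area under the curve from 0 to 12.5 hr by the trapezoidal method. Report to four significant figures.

Trapezoidal AUC_0→12.5:
  [0→1.5]: (0.0+321.0)/2 × 1.5 = 240.75
  [1.5→2.5]: (321.0+415.5)/2 × 1 = 368.25
  [2.5→5.5]: (415.5+458.8)/2 × 3 = 1311.45
  [5.5→6.5]: (458.8+440.0)/2 × 1 = 449.4
  [6.5→7.5]: (440.0+415.8)/2 × 1 = 427.9
  [7.5→10.5]: (415.8+335.6)/2 × 3 = 1127.1
  [10.5→12.5]: (335.6+286.1)/2 × 2 = 621.7
  Sum = 4546.55 ng/mL·hr

AUC = 4547 ng/mL·hr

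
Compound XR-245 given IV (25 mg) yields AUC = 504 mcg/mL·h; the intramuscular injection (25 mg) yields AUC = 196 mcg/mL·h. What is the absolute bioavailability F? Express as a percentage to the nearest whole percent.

F = 39%

F = (AUC_ev / D_ev) / (AUC_iv / D_iv)
  = (196/25) / (504/25)
  = 7.84 / 20.16 = 0.3889
  = 38.89%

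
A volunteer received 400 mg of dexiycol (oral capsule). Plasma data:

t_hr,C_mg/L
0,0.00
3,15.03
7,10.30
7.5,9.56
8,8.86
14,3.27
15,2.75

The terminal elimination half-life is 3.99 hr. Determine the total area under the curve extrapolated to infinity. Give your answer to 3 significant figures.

Trapezoidal AUC_0→15:
  [0→3]: (0.00+15.03)/2 × 3 = 22.545
  [3→7]: (15.03+10.30)/2 × 4 = 50.66
  [7→7.5]: (10.30+9.56)/2 × 0.5 = 4.965
  [7.5→8]: (9.56+8.86)/2 × 0.5 = 4.605
  [8→14]: (8.86+3.27)/2 × 6 = 36.39
  [14→15]: (3.27+2.75)/2 × 1 = 3.01
  Sum = 122.175 mg/L·hr
k_e = ln2 / t½ = 0.693147 / 3.99 = 0.1737 hr^-1
Extrapolated tail: C_last / k_e = 2.75 / 0.1737 = 15.832
AUC_0→∞ = 122.175 + 15.832 = 138.007 mg/L·hr

AUC = 138 mg/L·hr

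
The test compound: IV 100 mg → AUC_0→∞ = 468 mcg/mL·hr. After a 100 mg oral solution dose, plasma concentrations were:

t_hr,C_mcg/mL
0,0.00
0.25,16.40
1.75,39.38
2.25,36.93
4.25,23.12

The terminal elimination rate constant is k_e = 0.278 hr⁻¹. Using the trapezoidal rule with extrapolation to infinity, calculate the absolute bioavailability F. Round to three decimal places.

Trapezoidal AUC_0→4.25 (oral solution):
  [0→0.25]: (0.00+16.40)/2 × 0.25 = 2.05
  [0.25→1.75]: (16.40+39.38)/2 × 1.5 = 41.835
  [1.75→2.25]: (39.38+36.93)/2 × 0.5 = 19.0775
  [2.25→4.25]: (36.93+23.12)/2 × 2 = 60.05
  Sum = 123.0125 mcg/mL·hr
Tail: C_last/k_e = 23.12/0.278 = 83.165
AUC_0→∞ (oral solution) = 123.0125 + 83.165 = 206.1775 mcg/mL·hr
F = (AUC_ev/D_ev)/(AUC_iv/D_iv) = (206.1775/100)/(468/100) = 2.061775/4.68 = 0.4406

F = 0.441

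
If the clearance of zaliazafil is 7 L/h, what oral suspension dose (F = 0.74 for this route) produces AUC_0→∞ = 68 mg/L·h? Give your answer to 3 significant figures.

Dose = 643 mg

Dose = CL × AUC_0→∞ / F
     = 7 × 68 / 0.74 = 643.243 mg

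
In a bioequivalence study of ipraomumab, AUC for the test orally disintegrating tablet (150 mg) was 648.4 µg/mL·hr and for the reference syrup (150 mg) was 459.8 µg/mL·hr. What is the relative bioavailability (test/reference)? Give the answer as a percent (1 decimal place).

F_rel = (AUC_test/D_test) / (AUC_ref/D_ref)
      = (648.4/150) / (459.8/150)
      = 4.32267 / 3.06533 = 1.4102 = 141.02%

F_rel = 141.0%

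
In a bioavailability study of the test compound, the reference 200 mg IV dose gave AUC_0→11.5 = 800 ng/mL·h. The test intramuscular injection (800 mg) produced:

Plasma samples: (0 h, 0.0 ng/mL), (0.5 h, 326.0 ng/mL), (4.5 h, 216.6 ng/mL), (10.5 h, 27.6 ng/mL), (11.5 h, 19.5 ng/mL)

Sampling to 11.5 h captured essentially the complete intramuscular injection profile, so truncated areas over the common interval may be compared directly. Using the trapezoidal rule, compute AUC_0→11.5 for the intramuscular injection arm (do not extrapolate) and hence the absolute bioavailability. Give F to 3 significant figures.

Trapezoidal AUC_0→11.5 (intramuscular injection):
  [0→0.5]: (0.0+326.0)/2 × 0.5 = 81.5
  [0.5→4.5]: (326.0+216.6)/2 × 4 = 1085.2
  [4.5→10.5]: (216.6+27.6)/2 × 6 = 732.6
  [10.5→11.5]: (27.6+19.5)/2 × 1 = 23.55
  Sum = 1922.85 ng/mL·h
F = (AUC_ev/D_ev)/(AUC_iv/D_iv) = (1922.85/800)/(800/200) = 2.4035625/4 = 0.6009

F = 0.601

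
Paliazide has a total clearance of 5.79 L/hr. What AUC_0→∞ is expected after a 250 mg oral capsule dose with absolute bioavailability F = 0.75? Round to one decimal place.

AUC = 32.4 mg/L·hr

AUC_0→∞ = F × Dose / CL
        = 0.75 × 250 / 5.79 = 32.3834 mg/L·hr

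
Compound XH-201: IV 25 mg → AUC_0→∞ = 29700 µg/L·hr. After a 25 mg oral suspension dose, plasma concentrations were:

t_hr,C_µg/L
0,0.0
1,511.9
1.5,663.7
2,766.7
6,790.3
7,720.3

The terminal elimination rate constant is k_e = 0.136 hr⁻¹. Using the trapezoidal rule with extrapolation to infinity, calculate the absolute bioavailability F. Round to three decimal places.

F = 0.339

Trapezoidal AUC_0→7 (oral suspension):
  [0→1]: (0.0+511.9)/2 × 1 = 255.95
  [1→1.5]: (511.9+663.7)/2 × 0.5 = 293.9
  [1.5→2]: (663.7+766.7)/2 × 0.5 = 357.6
  [2→6]: (766.7+790.3)/2 × 4 = 3114.0
  [6→7]: (790.3+720.3)/2 × 1 = 755.3
  Sum = 4776.75 µg/L·hr
Tail: C_last/k_e = 720.3/0.136 = 5296.324
AUC_0→∞ (oral suspension) = 4776.75 + 5296.324 = 10073.074 µg/L·hr
F = (AUC_ev/D_ev)/(AUC_iv/D_iv) = (10073.074/25)/(29700/25) = 402.92296/1188 = 0.3392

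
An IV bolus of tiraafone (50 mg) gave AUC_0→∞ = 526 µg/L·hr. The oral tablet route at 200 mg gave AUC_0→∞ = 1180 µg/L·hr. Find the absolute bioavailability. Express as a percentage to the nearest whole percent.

F = 56%

F = (AUC_ev / D_ev) / (AUC_iv / D_iv)
  = (1180/200) / (526/50)
  = 5.9 / 10.52 = 0.5608
  = 56.08%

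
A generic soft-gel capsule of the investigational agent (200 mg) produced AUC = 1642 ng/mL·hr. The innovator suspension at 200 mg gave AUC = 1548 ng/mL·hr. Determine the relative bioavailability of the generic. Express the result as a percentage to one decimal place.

F_rel = 106.1%

F_rel = (AUC_test/D_test) / (AUC_ref/D_ref)
      = (1642/200) / (1548/200)
      = 8.21 / 7.74 = 1.0607 = 106.07%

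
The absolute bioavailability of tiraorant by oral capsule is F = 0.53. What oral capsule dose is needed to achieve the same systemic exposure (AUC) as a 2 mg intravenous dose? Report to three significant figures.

D_oral = 3.77 mg

For equal systemic exposure: F × D_ev = D_iv
D_ev = D_iv / F = 2 / 0.53 = 3.77358 mg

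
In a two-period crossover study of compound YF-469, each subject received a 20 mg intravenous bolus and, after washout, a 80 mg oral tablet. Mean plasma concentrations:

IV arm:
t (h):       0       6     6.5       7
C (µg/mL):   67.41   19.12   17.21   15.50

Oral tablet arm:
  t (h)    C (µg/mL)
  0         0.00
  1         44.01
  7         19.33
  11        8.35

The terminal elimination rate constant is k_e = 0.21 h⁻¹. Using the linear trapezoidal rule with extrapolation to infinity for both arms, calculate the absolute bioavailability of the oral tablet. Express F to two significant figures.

F = 0.22

Trapezoidal AUC_0→7 (IV):
  [0→6]: (67.41+19.12)/2 × 6 = 259.59
  [6→6.5]: (19.12+17.21)/2 × 0.5 = 9.0825
  [6.5→7]: (17.21+15.50)/2 × 0.5 = 8.1775
  Sum = 276.85 µg/mL·h
IV tail: 15.50/0.21 = 73.810; AUC_iv,0→∞ = 276.85 + 73.810 = 350.66 µg/mL·h
Trapezoidal AUC_0→11 (oral tablet):
  [0→1]: (0.00+44.01)/2 × 1 = 22.005
  [1→7]: (44.01+19.33)/2 × 6 = 190.02
  [7→11]: (19.33+8.35)/2 × 4 = 55.36
  Sum = 267.385 µg/mL·h
oral tablet tail: 8.35/0.21 = 39.762; AUC_ev,0→∞ = 267.385 + 39.762 = 307.147 µg/mL·h
F = (AUC_ev/D_ev)/(AUC_iv/D_iv) = (307.147/80)/(350.66/20) = 3.8393375/17.533 = 0.2190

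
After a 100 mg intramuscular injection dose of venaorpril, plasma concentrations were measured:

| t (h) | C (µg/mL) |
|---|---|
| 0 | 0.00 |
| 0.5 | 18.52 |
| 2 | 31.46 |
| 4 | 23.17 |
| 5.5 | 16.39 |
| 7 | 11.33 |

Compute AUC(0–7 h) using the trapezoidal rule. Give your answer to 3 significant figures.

Trapezoidal AUC_0→7:
  [0→0.5]: (0.00+18.52)/2 × 0.5 = 4.63
  [0.5→2]: (18.52+31.46)/2 × 1.5 = 37.485
  [2→4]: (31.46+23.17)/2 × 2 = 54.63
  [4→5.5]: (23.17+16.39)/2 × 1.5 = 29.67
  [5.5→7]: (16.39+11.33)/2 × 1.5 = 20.79
  Sum = 147.205 µg/mL·h

AUC = 147 µg/mL·h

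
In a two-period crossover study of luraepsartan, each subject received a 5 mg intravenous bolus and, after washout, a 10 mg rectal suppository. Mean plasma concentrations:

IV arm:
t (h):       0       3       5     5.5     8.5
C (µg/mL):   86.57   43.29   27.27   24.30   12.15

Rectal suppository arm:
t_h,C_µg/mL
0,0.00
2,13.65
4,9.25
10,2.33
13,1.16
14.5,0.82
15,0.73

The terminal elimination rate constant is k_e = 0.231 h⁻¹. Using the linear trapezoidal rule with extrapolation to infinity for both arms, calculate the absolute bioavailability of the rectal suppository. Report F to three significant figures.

Trapezoidal AUC_0→8.5 (IV):
  [0→3]: (86.57+43.29)/2 × 3 = 194.79
  [3→5]: (43.29+27.27)/2 × 2 = 70.56
  [5→5.5]: (27.27+24.30)/2 × 0.5 = 12.8925
  [5.5→8.5]: (24.30+12.15)/2 × 3 = 54.675
  Sum = 332.9175 µg/mL·h
IV tail: 12.15/0.231 = 52.597; AUC_iv,0→∞ = 332.9175 + 52.597 = 385.5145 µg/mL·h
Trapezoidal AUC_0→15 (rectal suppository):
  [0→2]: (0.00+13.65)/2 × 2 = 13.65
  [2→4]: (13.65+9.25)/2 × 2 = 22.9
  [4→10]: (9.25+2.33)/2 × 6 = 34.74
  [10→13]: (2.33+1.16)/2 × 3 = 5.235
  [13→14.5]: (1.16+0.82)/2 × 1.5 = 1.485
  [14.5→15]: (0.82+0.73)/2 × 0.5 = 0.3875
  Sum = 78.3975 µg/mL·h
rectal suppository tail: 0.73/0.231 = 3.160; AUC_ev,0→∞ = 78.3975 + 3.160 = 81.5575 µg/mL·h
F = (AUC_ev/D_ev)/(AUC_iv/D_iv) = (81.5575/10)/(385.5145/5) = 8.15575/77.1029 = 0.1058

F = 0.106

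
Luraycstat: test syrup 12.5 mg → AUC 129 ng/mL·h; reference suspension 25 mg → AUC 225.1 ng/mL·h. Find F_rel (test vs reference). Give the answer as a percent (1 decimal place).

F_rel = 114.6%

F_rel = (AUC_test/D_test) / (AUC_ref/D_ref)
      = (129/12.5) / (225.1/25)
      = 10.32 / 9.004 = 1.1462 = 114.62%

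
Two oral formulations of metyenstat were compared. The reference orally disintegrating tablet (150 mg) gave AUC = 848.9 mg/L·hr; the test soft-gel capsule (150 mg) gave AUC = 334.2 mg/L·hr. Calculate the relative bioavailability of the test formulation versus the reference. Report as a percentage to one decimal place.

F_rel = (AUC_test/D_test) / (AUC_ref/D_ref)
      = (334.2/150) / (848.9/150)
      = 2.228 / 5.65933 = 0.3937 = 39.37%

F_rel = 39.4%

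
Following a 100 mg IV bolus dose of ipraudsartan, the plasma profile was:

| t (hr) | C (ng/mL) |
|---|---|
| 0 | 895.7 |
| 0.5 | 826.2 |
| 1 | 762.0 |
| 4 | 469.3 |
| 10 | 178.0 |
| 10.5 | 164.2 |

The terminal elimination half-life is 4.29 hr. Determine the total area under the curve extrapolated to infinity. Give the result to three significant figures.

AUC = 5720 ng/mL·hr

Trapezoidal AUC_0→10.5:
  [0→0.5]: (895.7+826.2)/2 × 0.5 = 430.475
  [0.5→1]: (826.2+762.0)/2 × 0.5 = 397.05
  [1→4]: (762.0+469.3)/2 × 3 = 1846.95
  [4→10]: (469.3+178.0)/2 × 6 = 1941.9
  [10→10.5]: (178.0+164.2)/2 × 0.5 = 85.55
  Sum = 4701.925 ng/mL·hr
k_e = ln2 / t½ = 0.693147 / 4.29 = 0.1616 hr^-1
Extrapolated tail: C_last / k_e = 164.2 / 0.1616 = 1016.089
AUC_0→∞ = 4701.925 + 1016.089 = 5718.014 ng/mL·hr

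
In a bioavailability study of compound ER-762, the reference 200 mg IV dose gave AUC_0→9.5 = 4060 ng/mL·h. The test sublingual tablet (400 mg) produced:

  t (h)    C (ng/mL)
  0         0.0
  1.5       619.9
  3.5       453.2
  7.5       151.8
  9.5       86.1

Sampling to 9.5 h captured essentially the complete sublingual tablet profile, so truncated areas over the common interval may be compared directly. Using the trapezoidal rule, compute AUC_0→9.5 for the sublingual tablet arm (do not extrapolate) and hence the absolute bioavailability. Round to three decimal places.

F = 0.368

Trapezoidal AUC_0→9.5 (sublingual tablet):
  [0→1.5]: (0.0+619.9)/2 × 1.5 = 464.925
  [1.5→3.5]: (619.9+453.2)/2 × 2 = 1073.1
  [3.5→7.5]: (453.2+151.8)/2 × 4 = 1210.0
  [7.5→9.5]: (151.8+86.1)/2 × 2 = 237.9
  Sum = 2985.925 ng/mL·h
F = (AUC_ev/D_ev)/(AUC_iv/D_iv) = (2985.925/400)/(4060/200) = 7.4648125/20.3 = 0.3677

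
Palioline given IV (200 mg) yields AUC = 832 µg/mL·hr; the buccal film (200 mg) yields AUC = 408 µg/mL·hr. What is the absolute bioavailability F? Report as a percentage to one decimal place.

F = (AUC_ev / D_ev) / (AUC_iv / D_iv)
  = (408/200) / (832/200)
  = 2.04 / 4.16 = 0.4904
  = 49.04%

F = 49.0%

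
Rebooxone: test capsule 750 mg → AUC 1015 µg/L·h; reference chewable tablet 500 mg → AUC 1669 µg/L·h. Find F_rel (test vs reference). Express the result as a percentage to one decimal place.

F_rel = 40.5%

F_rel = (AUC_test/D_test) / (AUC_ref/D_ref)
      = (1015/750) / (1669/500)
      = 1.35333 / 3.338 = 0.4054 = 40.54%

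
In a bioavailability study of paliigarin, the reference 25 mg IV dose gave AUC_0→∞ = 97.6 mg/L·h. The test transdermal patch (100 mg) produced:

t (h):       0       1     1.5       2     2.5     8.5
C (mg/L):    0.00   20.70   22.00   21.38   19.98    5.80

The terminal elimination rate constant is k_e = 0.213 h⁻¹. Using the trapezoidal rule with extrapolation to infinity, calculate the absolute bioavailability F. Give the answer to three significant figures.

Trapezoidal AUC_0→8.5 (transdermal patch):
  [0→1]: (0.00+20.70)/2 × 1 = 10.35
  [1→1.5]: (20.70+22.00)/2 × 0.5 = 10.675
  [1.5→2]: (22.00+21.38)/2 × 0.5 = 10.845
  [2→2.5]: (21.38+19.98)/2 × 0.5 = 10.34
  [2.5→8.5]: (19.98+5.80)/2 × 6 = 77.34
  Sum = 119.55 mg/L·h
Tail: C_last/k_e = 5.80/0.213 = 27.230
AUC_0→∞ (transdermal patch) = 119.55 + 27.230 = 146.78 mg/L·h
F = (AUC_ev/D_ev)/(AUC_iv/D_iv) = (146.78/100)/(97.6/25) = 1.4678/3.904 = 0.3760

F = 0.376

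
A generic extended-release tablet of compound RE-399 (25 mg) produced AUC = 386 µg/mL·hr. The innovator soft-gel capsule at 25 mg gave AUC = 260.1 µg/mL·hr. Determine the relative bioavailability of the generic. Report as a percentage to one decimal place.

F_rel = (AUC_test/D_test) / (AUC_ref/D_ref)
      = (386/25) / (260.1/25)
      = 15.44 / 10.404 = 1.4840 = 148.40%

F_rel = 148.4%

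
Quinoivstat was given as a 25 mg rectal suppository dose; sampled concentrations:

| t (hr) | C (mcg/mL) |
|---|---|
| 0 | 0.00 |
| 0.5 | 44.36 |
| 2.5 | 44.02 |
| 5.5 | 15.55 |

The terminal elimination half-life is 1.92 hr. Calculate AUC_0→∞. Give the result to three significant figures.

AUC = 232 mcg/mL·hr

Trapezoidal AUC_0→5.5:
  [0→0.5]: (0.00+44.36)/2 × 0.5 = 11.09
  [0.5→2.5]: (44.36+44.02)/2 × 2 = 88.38
  [2.5→5.5]: (44.02+15.55)/2 × 3 = 89.355
  Sum = 188.825 mcg/mL·hr
k_e = ln2 / t½ = 0.693147 / 1.92 = 0.3610 hr^-1
Extrapolated tail: C_last / k_e = 15.55 / 0.361 = 43.075
AUC_0→∞ = 188.825 + 43.075 = 231.9 mcg/mL·hr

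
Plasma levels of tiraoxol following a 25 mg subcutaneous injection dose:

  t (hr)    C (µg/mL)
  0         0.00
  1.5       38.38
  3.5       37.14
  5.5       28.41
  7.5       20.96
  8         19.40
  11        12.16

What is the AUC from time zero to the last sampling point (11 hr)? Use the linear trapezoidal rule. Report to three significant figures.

Trapezoidal AUC_0→11:
  [0→1.5]: (0.00+38.38)/2 × 1.5 = 28.785
  [1.5→3.5]: (38.38+37.14)/2 × 2 = 75.52
  [3.5→5.5]: (37.14+28.41)/2 × 2 = 65.55
  [5.5→7.5]: (28.41+20.96)/2 × 2 = 49.37
  [7.5→8]: (20.96+19.40)/2 × 0.5 = 10.09
  [8→11]: (19.40+12.16)/2 × 3 = 47.34
  Sum = 276.655 µg/mL·hr

AUC = 277 µg/mL·hr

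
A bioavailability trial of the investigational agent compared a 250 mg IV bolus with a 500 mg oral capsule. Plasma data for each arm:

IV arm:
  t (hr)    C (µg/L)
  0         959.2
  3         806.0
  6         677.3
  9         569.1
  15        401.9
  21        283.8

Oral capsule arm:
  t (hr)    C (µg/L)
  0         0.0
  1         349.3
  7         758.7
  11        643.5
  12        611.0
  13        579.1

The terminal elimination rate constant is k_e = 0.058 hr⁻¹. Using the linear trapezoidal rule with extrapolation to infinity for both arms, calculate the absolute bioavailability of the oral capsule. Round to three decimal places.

Trapezoidal AUC_0→21 (IV):
  [0→3]: (959.2+806.0)/2 × 3 = 2647.8
  [3→6]: (806.0+677.3)/2 × 3 = 2224.95
  [6→9]: (677.3+569.1)/2 × 3 = 1869.6
  [9→15]: (569.1+401.9)/2 × 6 = 2913.0
  [15→21]: (401.9+283.8)/2 × 6 = 2057.1
  Sum = 11712.45 µg/L·hr
IV tail: 283.8/0.058 = 4893.103; AUC_iv,0→∞ = 11712.45 + 4893.103 = 16605.553 µg/L·hr
Trapezoidal AUC_0→13 (oral capsule):
  [0→1]: (0.0+349.3)/2 × 1 = 174.65
  [1→7]: (349.3+758.7)/2 × 6 = 3324.0
  [7→11]: (758.7+643.5)/2 × 4 = 2804.4
  [11→12]: (643.5+611.0)/2 × 1 = 627.25
  [12→13]: (611.0+579.1)/2 × 1 = 595.05
  Sum = 7525.35 µg/L·hr
oral capsule tail: 579.1/0.058 = 9984.483; AUC_ev,0→∞ = 7525.35 + 9984.483 = 17509.833 µg/L·hr
F = (AUC_ev/D_ev)/(AUC_iv/D_iv) = (17509.833/500)/(16605.553/250) = 35.019666/66.422212 = 0.5272

F = 0.527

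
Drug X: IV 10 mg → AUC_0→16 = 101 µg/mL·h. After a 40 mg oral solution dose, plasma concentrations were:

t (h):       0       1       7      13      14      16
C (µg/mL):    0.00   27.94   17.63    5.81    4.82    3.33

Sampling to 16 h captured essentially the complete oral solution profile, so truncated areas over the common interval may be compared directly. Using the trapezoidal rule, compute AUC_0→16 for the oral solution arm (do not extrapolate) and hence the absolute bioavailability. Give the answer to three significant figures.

Trapezoidal AUC_0→16 (oral solution):
  [0→1]: (0.00+27.94)/2 × 1 = 13.97
  [1→7]: (27.94+17.63)/2 × 6 = 136.71
  [7→13]: (17.63+5.81)/2 × 6 = 70.32
  [13→14]: (5.81+4.82)/2 × 1 = 5.315
  [14→16]: (4.82+3.33)/2 × 2 = 8.15
  Sum = 234.465 µg/mL·h
F = (AUC_ev/D_ev)/(AUC_iv/D_iv) = (234.465/40)/(101/10) = 5.861625/10.1 = 0.5804

F = 0.580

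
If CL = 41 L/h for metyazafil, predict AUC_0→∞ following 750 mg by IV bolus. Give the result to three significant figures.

AUC = 18.3 mg/L·h

AUC_0→∞ = Dose_iv / CL
        = 750 / 41 = 18.2927 mg/L·h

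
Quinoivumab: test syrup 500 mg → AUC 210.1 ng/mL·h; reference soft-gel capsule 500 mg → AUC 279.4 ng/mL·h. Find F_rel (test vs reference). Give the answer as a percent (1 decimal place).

F_rel = 75.2%

F_rel = (AUC_test/D_test) / (AUC_ref/D_ref)
      = (210.1/500) / (279.4/500)
      = 0.4202 / 0.5588 = 0.7520 = 75.20%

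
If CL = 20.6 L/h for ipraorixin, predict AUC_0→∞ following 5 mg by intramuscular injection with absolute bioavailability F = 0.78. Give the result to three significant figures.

AUC = 0.189 mg/L·h

AUC_0→∞ = F × Dose / CL
        = 0.78 × 5 / 20.6 = 0.18932 mg/L·h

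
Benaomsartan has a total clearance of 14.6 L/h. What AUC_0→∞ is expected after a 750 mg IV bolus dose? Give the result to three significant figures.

AUC_0→∞ = Dose_iv / CL
        = 750 / 14.6 = 51.3699 mg/L·h

AUC = 51.4 mg/L·h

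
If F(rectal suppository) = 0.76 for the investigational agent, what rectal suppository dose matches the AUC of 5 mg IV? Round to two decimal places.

D_rectal = 6.58 mg

For equal systemic exposure: F × D_ev = D_iv
D_ev = D_iv / F = 5 / 0.76 = 6.57895 mg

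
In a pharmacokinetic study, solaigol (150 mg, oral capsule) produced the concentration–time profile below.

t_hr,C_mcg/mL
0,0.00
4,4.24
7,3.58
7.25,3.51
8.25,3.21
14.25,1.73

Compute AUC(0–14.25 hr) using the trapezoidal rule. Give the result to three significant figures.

AUC = 39.3 mcg/mL·hr

Trapezoidal AUC_0→14.25:
  [0→4]: (0.00+4.24)/2 × 4 = 8.48
  [4→7]: (4.24+3.58)/2 × 3 = 11.73
  [7→7.25]: (3.58+3.51)/2 × 0.25 = 0.88625
  [7.25→8.25]: (3.51+3.21)/2 × 1 = 3.36
  [8.25→14.25]: (3.21+1.73)/2 × 6 = 14.82
  Sum = 39.27625 mcg/mL·hr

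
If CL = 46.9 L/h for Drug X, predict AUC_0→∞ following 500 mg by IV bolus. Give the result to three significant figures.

AUC = 10.7 mg/L·h

AUC_0→∞ = Dose_iv / CL
        = 500 / 46.9 = 10.661 mg/L·h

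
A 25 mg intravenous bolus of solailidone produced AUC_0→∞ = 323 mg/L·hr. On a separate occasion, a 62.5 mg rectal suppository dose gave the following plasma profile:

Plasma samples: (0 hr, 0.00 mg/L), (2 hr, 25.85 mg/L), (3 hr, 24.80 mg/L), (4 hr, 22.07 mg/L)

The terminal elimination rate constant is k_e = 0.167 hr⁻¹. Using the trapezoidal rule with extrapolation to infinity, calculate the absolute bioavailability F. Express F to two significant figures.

Trapezoidal AUC_0→4 (rectal suppository):
  [0→2]: (0.00+25.85)/2 × 2 = 25.85
  [2→3]: (25.85+24.80)/2 × 1 = 25.325
  [3→4]: (24.80+22.07)/2 × 1 = 23.435
  Sum = 74.61 mg/L·hr
Tail: C_last/k_e = 22.07/0.167 = 132.156
AUC_0→∞ (rectal suppository) = 74.61 + 132.156 = 206.766 mg/L·hr
F = (AUC_ev/D_ev)/(AUC_iv/D_iv) = (206.766/62.5)/(323/25) = 3.308256/12.92 = 0.2561

F = 0.26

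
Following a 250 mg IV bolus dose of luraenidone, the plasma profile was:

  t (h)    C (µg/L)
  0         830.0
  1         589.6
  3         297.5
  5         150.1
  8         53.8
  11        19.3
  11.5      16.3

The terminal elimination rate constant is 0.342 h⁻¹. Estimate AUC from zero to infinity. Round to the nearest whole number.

AUC = 2517 µg/L·h

Trapezoidal AUC_0→11.5:
  [0→1]: (830.0+589.6)/2 × 1 = 709.8
  [1→3]: (589.6+297.5)/2 × 2 = 887.1
  [3→5]: (297.5+150.1)/2 × 2 = 447.6
  [5→8]: (150.1+53.8)/2 × 3 = 305.85
  [8→11]: (53.8+19.3)/2 × 3 = 109.65
  [11→11.5]: (19.3+16.3)/2 × 0.5 = 8.9
  Sum = 2468.9 µg/L·h
Extrapolated tail: C_last / k_e = 16.3 / 0.342 = 47.661
AUC_0→∞ = 2468.9 + 47.661 = 2516.561 µg/L·h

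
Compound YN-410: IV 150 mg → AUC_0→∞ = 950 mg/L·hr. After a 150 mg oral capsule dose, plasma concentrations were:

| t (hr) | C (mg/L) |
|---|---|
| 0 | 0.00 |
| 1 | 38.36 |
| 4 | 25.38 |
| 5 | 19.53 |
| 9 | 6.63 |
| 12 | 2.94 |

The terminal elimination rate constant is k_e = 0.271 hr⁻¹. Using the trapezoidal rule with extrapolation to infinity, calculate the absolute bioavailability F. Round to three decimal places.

F = 0.226

Trapezoidal AUC_0→12 (oral capsule):
  [0→1]: (0.00+38.36)/2 × 1 = 19.18
  [1→4]: (38.36+25.38)/2 × 3 = 95.61
  [4→5]: (25.38+19.53)/2 × 1 = 22.455
  [5→9]: (19.53+6.63)/2 × 4 = 52.32
  [9→12]: (6.63+2.94)/2 × 3 = 14.355
  Sum = 203.92 mg/L·hr
Tail: C_last/k_e = 2.94/0.271 = 10.849
AUC_0→∞ (oral capsule) = 203.92 + 10.849 = 214.769 mg/L·hr
F = (AUC_ev/D_ev)/(AUC_iv/D_iv) = (214.769/150)/(950/150) = 1.43179/6.33333 = 0.2261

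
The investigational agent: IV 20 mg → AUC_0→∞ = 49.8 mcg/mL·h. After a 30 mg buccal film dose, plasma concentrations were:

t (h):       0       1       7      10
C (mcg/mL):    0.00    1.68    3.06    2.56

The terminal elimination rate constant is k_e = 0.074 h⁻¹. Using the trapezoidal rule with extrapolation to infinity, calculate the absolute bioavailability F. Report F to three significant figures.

F = 0.778

Trapezoidal AUC_0→10 (buccal film):
  [0→1]: (0.00+1.68)/2 × 1 = 0.84
  [1→7]: (1.68+3.06)/2 × 6 = 14.22
  [7→10]: (3.06+2.56)/2 × 3 = 8.43
  Sum = 23.49 mcg/mL·h
Tail: C_last/k_e = 2.56/0.074 = 34.595
AUC_0→∞ (buccal film) = 23.49 + 34.595 = 58.085 mcg/mL·h
F = (AUC_ev/D_ev)/(AUC_iv/D_iv) = (58.085/30)/(49.8/20) = 1.93617/2.49 = 0.7776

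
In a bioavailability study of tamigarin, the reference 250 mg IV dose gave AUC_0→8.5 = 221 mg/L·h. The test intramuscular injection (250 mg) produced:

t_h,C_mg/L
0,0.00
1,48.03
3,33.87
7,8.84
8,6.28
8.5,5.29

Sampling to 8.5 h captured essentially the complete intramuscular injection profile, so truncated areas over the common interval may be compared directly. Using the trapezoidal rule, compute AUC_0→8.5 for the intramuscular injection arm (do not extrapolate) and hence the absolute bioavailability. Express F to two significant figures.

Trapezoidal AUC_0→8.5 (intramuscular injection):
  [0→1]: (0.00+48.03)/2 × 1 = 24.015
  [1→3]: (48.03+33.87)/2 × 2 = 81.9
  [3→7]: (33.87+8.84)/2 × 4 = 85.42
  [7→8]: (8.84+6.28)/2 × 1 = 7.56
  [8→8.5]: (6.28+5.29)/2 × 0.5 = 2.8925
  Sum = 201.7875 mg/L·h
F = (AUC_ev/D_ev)/(AUC_iv/D_iv) = (201.7875/250)/(221/250) = 0.80715/0.884 = 0.9131

F = 0.91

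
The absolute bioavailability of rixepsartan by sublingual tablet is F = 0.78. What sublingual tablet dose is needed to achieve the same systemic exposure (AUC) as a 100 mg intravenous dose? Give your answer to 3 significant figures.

D_sublingual = 128 mg

For equal systemic exposure: F × D_ev = D_iv
D_ev = D_iv / F = 100 / 0.78 = 128.205 mg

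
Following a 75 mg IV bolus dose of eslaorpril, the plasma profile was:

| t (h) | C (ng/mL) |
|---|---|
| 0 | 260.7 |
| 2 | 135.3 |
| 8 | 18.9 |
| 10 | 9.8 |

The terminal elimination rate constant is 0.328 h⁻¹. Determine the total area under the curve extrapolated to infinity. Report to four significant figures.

Trapezoidal AUC_0→10:
  [0→2]: (260.7+135.3)/2 × 2 = 396.0
  [2→8]: (135.3+18.9)/2 × 6 = 462.6
  [8→10]: (18.9+9.8)/2 × 2 = 28.7
  Sum = 887.3 ng/mL·h
Extrapolated tail: C_last / k_e = 9.8 / 0.328 = 29.878
AUC_0→∞ = 887.3 + 29.878 = 917.178 ng/mL·h

AUC = 917.2 ng/mL·h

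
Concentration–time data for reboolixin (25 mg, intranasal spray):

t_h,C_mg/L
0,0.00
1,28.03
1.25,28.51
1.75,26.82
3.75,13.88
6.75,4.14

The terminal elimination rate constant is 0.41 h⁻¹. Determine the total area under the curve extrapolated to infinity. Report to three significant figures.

Trapezoidal AUC_0→6.75:
  [0→1]: (0.00+28.03)/2 × 1 = 14.015
  [1→1.25]: (28.03+28.51)/2 × 0.25 = 7.0675
  [1.25→1.75]: (28.51+26.82)/2 × 0.5 = 13.8325
  [1.75→3.75]: (26.82+13.88)/2 × 2 = 40.7
  [3.75→6.75]: (13.88+4.14)/2 × 3 = 27.03
  Sum = 102.645 mg/L·h
Extrapolated tail: C_last / k_e = 4.14 / 0.41 = 10.098
AUC_0→∞ = 102.645 + 10.098 = 112.743 mg/L·h

AUC = 113 mg/L·h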